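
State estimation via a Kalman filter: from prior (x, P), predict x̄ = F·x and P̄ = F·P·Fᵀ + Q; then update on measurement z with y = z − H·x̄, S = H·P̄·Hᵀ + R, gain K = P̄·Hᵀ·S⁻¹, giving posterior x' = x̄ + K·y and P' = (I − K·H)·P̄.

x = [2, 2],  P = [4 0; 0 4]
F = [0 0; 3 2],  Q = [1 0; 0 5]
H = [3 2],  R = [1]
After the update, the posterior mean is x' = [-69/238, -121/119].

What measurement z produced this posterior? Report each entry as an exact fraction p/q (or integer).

z = [-3]

x̄ = F·x = [0, 10]
P̄ = F·P·Fᵀ + Q = [1 0; 0 57]
S = H·P̄·Hᵀ + R = [238]
K = P̄·Hᵀ·S⁻¹ = [3/238; 57/119]
x' − x̄ = [-69/238, -1311/119] = K·y
y = (KᵀK)⁻¹·Kᵀ·(x' − x̄) = [-23]
z = y + H·x̄ = [-23] + [20] = [-3]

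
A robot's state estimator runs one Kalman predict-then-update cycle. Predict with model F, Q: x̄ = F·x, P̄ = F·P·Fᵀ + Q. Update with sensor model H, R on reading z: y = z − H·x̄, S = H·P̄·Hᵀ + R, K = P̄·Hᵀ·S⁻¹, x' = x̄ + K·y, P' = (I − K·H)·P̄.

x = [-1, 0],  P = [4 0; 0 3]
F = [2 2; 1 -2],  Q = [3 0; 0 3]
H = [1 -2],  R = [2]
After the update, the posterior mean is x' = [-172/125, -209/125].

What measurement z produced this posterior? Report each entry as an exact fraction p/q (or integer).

z = [2]

x̄ = F·x = [-2, -1]
P̄ = F·P·Fᵀ + Q = [31 -4; -4 19]
S = H·P̄·Hᵀ + R = [125]
K = P̄·Hᵀ·S⁻¹ = [39/125; -42/125]
x' − x̄ = [78/125, -84/125] = K·y
y = (KᵀK)⁻¹·Kᵀ·(x' − x̄) = [2]
z = y + H·x̄ = [2] + [0] = [2]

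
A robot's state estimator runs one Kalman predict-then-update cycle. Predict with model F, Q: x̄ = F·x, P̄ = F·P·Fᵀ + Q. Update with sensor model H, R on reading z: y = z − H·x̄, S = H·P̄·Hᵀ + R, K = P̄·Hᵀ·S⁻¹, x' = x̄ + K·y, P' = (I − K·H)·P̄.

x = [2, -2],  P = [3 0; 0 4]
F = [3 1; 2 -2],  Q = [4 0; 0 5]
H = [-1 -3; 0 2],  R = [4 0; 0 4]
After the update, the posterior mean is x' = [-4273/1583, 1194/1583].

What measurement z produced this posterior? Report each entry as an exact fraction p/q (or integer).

z = [1, 2]

x̄ = F·x = [4, 8]
P̄ = F·P·Fᵀ + Q = [35 10; 10 33]
S = H·P̄·Hᵀ + R = [396 -218; -218 136]
K = P̄·Hᵀ·S⁻¹ = [-1120/1583 -3125/3166; -109/1583 1187/3166]
x' − x̄ = [-10605/1583, -11470/1583] = K·y
y = (KᵀK)⁻¹·Kᵀ·(x' − x̄) = [29, -14]
z = y + H·x̄ = [29, -14] + [-28, 16] = [1, 2]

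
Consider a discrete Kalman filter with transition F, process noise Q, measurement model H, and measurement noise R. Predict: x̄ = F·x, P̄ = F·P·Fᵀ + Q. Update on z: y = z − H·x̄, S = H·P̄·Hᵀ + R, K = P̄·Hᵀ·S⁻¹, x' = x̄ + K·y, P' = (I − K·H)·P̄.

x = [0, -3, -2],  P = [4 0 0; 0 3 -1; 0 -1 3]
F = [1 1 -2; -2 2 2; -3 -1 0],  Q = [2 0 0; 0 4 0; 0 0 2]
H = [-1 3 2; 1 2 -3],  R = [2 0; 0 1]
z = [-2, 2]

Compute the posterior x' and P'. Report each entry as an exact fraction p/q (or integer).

x' = [460518/252431, -15670/252431, -14346/252431]
P' = [3194630/252431 239788/252431 1217202/252431; 239788/252431 50716/252431 100300/252431; 1217202/252431 100300/252431 489078/252431]

x̄ = F·x = [1, -10, 3]
P̄ = F·P·Fᵀ + Q = [25 -12 -17; -12 36 20; -17 20 41]
y = z − H·x̄ = [23, 30]
S = H·P̄·Hᵀ + R = [895 -252; -252 353]
K = P̄·Hᵀ·S⁻¹ = [-20431/252431 22600/252431; 56480/252431 40320/252431; 30927/252431 -49432/252431]
x' = x̄ + K·y = [460518/252431, -15670/252431, -14346/252431]
P' = (I − K·H)·P̄ = [3194630/252431 239788/252431 1217202/252431; 239788/252431 50716/252431 100300/252431; 1217202/252431 100300/252431 489078/252431]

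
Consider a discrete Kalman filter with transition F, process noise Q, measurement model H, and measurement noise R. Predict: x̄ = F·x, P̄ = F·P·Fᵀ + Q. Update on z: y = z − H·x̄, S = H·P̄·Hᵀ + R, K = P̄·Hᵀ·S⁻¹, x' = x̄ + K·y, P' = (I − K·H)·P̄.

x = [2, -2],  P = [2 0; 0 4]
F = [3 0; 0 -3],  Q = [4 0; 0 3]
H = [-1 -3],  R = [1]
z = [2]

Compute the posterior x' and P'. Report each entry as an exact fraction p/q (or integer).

x̄ = F·x = [6, 6]
P̄ = F·P·Fᵀ + Q = [22 0; 0 39]
y = z − H·x̄ = [26]
S = H·P̄·Hᵀ + R = [374]
K = P̄·Hᵀ·S⁻¹ = [-1/17; -117/374]
x' = x̄ + K·y = [76/17, -399/187]
P' = (I − K·H)·P̄ = [352/17 -117/17; -117/17 897/374]

x' = [76/17, -399/187]
P' = [352/17 -117/17; -117/17 897/374]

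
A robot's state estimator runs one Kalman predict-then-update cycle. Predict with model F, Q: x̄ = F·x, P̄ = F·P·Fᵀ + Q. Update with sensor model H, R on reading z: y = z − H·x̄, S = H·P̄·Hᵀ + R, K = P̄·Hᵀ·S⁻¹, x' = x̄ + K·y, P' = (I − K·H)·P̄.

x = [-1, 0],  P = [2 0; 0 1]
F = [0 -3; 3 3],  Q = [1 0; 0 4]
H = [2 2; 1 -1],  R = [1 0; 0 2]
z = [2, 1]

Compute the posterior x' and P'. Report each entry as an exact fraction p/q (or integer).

x̄ = F·x = [0, -3]
P̄ = F·P·Fᵀ + Q = [10 -9; -9 31]
y = z − H·x̄ = [8, -2]
S = H·P̄·Hᵀ + R = [93 -42; -42 61]
K = P̄·Hᵀ·S⁻¹ = [920/3909 617/1303; 1004/3909 -624/1303]
x' = x̄ + K·y = [3658/3909, 49/3909]
P' = (I − K·H)·P̄ = [2081/3909 -1621/3909; -1621/3909 2123/3909]

x' = [3658/3909, 49/3909]
P' = [2081/3909 -1621/3909; -1621/3909 2123/3909]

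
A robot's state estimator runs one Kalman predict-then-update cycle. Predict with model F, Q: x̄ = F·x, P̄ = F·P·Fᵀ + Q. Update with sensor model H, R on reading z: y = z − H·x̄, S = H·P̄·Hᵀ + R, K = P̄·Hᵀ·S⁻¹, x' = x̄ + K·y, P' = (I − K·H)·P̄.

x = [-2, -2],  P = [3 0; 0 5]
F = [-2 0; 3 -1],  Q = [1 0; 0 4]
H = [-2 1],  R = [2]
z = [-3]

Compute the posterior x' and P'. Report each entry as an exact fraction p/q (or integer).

x' = [14/9, 0]
P' = [85/81 14/9; 14/9 4]

x̄ = F·x = [4, -4]
P̄ = F·P·Fᵀ + Q = [13 -18; -18 36]
y = z − H·x̄ = [9]
S = H·P̄·Hᵀ + R = [162]
K = P̄·Hᵀ·S⁻¹ = [-22/81; 4/9]
x' = x̄ + K·y = [14/9, 0]
P' = (I − K·H)·P̄ = [85/81 14/9; 14/9 4]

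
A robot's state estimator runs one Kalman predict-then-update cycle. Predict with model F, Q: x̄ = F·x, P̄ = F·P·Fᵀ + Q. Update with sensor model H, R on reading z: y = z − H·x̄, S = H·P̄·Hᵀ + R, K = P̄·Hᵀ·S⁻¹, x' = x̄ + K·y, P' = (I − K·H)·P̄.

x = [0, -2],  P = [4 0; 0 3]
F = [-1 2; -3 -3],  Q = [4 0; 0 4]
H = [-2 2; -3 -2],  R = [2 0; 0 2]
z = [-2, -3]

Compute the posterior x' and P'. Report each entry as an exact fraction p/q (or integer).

x̄ = F·x = [-4, 6]
P̄ = F·P·Fᵀ + Q = [20 -6; -6 67]
y = z − H·x̄ = [-22, -3]
S = H·P̄·Hᵀ + R = [398 -136; -136 378]
K = P̄·Hᵀ·S⁻¹ = [-6546/32987 -6544/32987; 9853/32987 -6578/32987]
x' = x̄ + K·y = [31696/32987, 890/32987]
P' = (I − K·H)·P̄ = [5236/32987 -1310/32987; -1310/32987 8543/32987]

x' = [31696/32987, 890/32987]
P' = [5236/32987 -1310/32987; -1310/32987 8543/32987]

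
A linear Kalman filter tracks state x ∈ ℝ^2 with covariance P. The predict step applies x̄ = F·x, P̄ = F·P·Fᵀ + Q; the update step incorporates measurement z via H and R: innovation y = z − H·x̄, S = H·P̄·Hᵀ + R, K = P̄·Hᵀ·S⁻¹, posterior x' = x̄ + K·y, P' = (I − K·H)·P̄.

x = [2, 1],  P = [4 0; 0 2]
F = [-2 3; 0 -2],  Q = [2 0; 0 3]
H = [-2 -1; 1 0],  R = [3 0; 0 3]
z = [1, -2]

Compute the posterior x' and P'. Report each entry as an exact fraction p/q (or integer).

x' = [-17/23, -67/230]
P' = [36/23 -54/23; -54/23 1293/230]

x̄ = F·x = [-1, -2]
P̄ = F·P·Fᵀ + Q = [36 -12; -12 11]
y = z − H·x̄ = [-3, -1]
S = H·P̄·Hᵀ + R = [110 -60; -60 39]
K = P̄·Hᵀ·S⁻¹ = [-6/23 12/23; -71/230 -18/23]
x' = x̄ + K·y = [-17/23, -67/230]
P' = (I − K·H)·P̄ = [36/23 -54/23; -54/23 1293/230]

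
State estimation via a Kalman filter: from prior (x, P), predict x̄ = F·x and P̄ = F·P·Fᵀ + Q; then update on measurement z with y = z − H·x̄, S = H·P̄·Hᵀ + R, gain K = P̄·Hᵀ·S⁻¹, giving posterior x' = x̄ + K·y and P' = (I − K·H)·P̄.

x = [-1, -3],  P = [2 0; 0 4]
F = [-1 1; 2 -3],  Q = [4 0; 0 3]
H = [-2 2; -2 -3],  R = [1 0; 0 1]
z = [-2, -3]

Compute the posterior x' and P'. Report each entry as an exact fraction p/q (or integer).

x' = [6464/5507, 2315/11014]
P' = [698/5507 -111/5507; -111/5507 1759/22028]

x̄ = F·x = [-2, 7]
P̄ = F·P·Fᵀ + Q = [10 -16; -16 47]
y = z − H·x̄ = [-20, 14]
S = H·P̄·Hᵀ + R = [357 -274; -274 272]
K = P̄·Hᵀ·S⁻¹ = [-1618/5507 -1063/5507; 2203/11014 -4389/22028]
x' = x̄ + K·y = [6464/5507, 2315/11014]
P' = (I − K·H)·P̄ = [698/5507 -111/5507; -111/5507 1759/22028]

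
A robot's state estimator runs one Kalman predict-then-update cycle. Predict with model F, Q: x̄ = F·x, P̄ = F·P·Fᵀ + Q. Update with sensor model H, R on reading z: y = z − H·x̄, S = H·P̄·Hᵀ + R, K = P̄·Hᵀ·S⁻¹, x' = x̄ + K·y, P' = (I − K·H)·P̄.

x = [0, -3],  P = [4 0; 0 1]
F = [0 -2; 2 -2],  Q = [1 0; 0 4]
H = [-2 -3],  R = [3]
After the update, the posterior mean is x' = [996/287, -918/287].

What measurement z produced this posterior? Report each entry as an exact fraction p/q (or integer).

z = [3]

x̄ = F·x = [6, 6]
P̄ = F·P·Fᵀ + Q = [5 4; 4 24]
S = H·P̄·Hᵀ + R = [287]
K = P̄·Hᵀ·S⁻¹ = [-22/287; -80/287]
x' − x̄ = [-726/287, -2640/287] = K·y
y = (KᵀK)⁻¹·Kᵀ·(x' − x̄) = [33]
z = y + H·x̄ = [33] + [-30] = [3]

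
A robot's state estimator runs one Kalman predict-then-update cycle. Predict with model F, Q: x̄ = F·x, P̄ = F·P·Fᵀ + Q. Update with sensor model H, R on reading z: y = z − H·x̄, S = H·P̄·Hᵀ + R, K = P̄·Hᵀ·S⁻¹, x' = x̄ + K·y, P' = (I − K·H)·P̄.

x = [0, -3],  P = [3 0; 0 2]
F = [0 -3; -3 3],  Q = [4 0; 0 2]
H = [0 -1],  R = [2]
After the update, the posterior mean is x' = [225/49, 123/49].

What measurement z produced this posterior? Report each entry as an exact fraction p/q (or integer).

z = [-3]

x̄ = F·x = [9, -9]
P̄ = F·P·Fᵀ + Q = [22 -18; -18 47]
S = H·P̄·Hᵀ + R = [49]
K = P̄·Hᵀ·S⁻¹ = [18/49; -47/49]
x' − x̄ = [-216/49, 564/49] = K·y
y = (KᵀK)⁻¹·Kᵀ·(x' − x̄) = [-12]
z = y + H·x̄ = [-12] + [9] = [-3]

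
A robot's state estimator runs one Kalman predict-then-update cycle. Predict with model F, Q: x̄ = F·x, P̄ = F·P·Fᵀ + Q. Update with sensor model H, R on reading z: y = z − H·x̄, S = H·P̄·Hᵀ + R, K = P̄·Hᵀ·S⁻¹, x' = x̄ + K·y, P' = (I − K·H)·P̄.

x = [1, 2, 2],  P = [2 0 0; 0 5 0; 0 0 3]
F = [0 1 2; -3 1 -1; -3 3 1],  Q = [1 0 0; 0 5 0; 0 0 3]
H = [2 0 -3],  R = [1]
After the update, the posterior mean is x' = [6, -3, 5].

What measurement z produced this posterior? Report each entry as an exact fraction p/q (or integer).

z = [-3]

x̄ = F·x = [6, -3, 5]
P̄ = F·P·Fᵀ + Q = [18 -1 21; -1 31 30; 21 30 69]
S = H·P̄·Hᵀ + R = [442]
K = P̄·Hᵀ·S⁻¹ = [-27/442; -46/221; -165/442]
x' − x̄ = [0, 0, 0] = K·y
y = (KᵀK)⁻¹·Kᵀ·(x' − x̄) = [0]
z = y + H·x̄ = [0] + [-3] = [-3]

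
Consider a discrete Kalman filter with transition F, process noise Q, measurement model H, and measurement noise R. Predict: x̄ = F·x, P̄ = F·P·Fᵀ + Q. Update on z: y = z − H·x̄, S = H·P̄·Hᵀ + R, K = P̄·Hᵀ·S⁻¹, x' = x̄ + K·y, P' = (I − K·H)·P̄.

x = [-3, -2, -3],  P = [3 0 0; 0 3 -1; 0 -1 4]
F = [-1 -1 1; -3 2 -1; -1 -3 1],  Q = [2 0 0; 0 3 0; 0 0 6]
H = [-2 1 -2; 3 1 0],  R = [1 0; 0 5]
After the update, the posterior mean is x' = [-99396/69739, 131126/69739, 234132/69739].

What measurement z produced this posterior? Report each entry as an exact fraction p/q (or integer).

z = [-2, -3]

x̄ = F·x = [2, 8, 6]
P̄ = F·P·Fᵀ + Q = [14 -4 20; -4 50 -18; 20 -18 46]
S = H·P̄·Hᵀ + R = [539 -122; -122 157]
K = P̄·Hᵀ·S⁻¹ = [-6668/69739 11698/69739; 19394/69739 31950/69739; -18426/69739 4338/69739]
x' − x̄ = [-238874/69739, -426786/69739, -184302/69739] = K·y
y = (KᵀK)⁻¹·Kᵀ·(x' − x̄) = [6, -17]
z = y + H·x̄ = [6, -17] + [-8, 14] = [-2, -3]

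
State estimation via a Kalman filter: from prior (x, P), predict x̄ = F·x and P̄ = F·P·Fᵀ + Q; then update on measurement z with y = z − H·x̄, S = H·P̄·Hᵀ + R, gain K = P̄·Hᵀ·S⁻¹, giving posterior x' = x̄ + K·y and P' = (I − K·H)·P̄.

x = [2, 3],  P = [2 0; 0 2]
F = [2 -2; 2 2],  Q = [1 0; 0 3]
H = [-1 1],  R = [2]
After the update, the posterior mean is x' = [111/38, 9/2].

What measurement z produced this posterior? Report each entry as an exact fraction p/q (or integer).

z = [1]

x̄ = F·x = [-2, 10]
P̄ = F·P·Fᵀ + Q = [17 0; 0 19]
S = H·P̄·Hᵀ + R = [38]
K = P̄·Hᵀ·S⁻¹ = [-17/38; 1/2]
x' − x̄ = [187/38, -11/2] = K·y
y = (KᵀK)⁻¹·Kᵀ·(x' − x̄) = [-11]
z = y + H·x̄ = [-11] + [12] = [1]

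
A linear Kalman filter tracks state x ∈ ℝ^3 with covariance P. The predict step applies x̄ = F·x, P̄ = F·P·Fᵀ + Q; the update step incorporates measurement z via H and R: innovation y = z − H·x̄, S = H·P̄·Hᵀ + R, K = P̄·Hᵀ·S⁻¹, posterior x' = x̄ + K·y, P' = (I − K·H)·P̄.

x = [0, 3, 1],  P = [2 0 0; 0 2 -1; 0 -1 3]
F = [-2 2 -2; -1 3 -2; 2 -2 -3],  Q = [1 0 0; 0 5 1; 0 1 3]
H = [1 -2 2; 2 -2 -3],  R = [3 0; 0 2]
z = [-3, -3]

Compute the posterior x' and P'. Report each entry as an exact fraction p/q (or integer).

x̄ = F·x = [4, 7, -9]
P̄ = F·P·Fᵀ + Q = [37 38 4; 38 49 8; 4 8 34]
y = z − H·x̄ = [25, -24]
S = H·P̄·Hᵀ + R = [172 -142; -142 396]
K = P̄·Hᵀ·S⁻¹ = [-3566/11987 -3405/23974; -5989/11987 -3540/11987; 1639/11987 -2742/11987]
x' = x̄ + K·y = [-342/11987, 19144/11987, -1100/11987]
P' = (I − K·H)·P̄ = [309138/11987 220287/11987 60369/11987; 220287/11987 161007/11987 41880/11987; 60369/11987 41880/11987 14154/11987]

x' = [-342/11987, 19144/11987, -1100/11987]
P' = [309138/11987 220287/11987 60369/11987; 220287/11987 161007/11987 41880/11987; 60369/11987 41880/11987 14154/11987]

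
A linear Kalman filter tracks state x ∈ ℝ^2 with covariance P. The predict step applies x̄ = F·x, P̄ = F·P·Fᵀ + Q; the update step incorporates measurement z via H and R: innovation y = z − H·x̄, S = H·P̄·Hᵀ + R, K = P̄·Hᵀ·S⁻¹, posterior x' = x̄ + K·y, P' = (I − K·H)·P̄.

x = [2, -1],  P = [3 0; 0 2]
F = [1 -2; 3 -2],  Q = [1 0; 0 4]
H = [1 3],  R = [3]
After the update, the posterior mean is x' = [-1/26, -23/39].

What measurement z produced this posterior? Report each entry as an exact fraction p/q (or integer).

x̄ = F·x = [4, 8]
P̄ = F·P·Fᵀ + Q = [12 17; 17 39]
S = H·P̄·Hᵀ + R = [468]
K = P̄·Hᵀ·S⁻¹ = [7/52; 67/234]
x' − x̄ = [-105/26, -335/39] = K·y
y = (KᵀK)⁻¹·Kᵀ·(x' − x̄) = [-30]
z = y + H·x̄ = [-30] + [28] = [-2]

z = [-2]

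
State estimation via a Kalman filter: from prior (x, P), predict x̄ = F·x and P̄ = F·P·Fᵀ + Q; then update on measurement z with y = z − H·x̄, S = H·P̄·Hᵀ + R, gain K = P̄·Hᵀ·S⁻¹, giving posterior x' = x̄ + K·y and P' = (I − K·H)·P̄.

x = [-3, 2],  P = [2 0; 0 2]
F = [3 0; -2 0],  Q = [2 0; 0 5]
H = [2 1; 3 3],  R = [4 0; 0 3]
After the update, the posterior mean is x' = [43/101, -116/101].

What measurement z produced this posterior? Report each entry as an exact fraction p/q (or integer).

x̄ = F·x = [-9, 6]
P̄ = F·P·Fᵀ + Q = [20 -12; -12 13]
S = H·P̄·Hᵀ + R = [49 51; 51 84]
K = P̄·Hᵀ·S⁻¹ = [376/505 -84/505; -359/505 236/505]
x' − x̄ = [952/101, -722/101] = K·y
y = (KᵀK)⁻¹·Kᵀ·(x' − x̄) = [14, 6]
z = y + H·x̄ = [14, 6] + [-12, -9] = [2, -3]

z = [2, -3]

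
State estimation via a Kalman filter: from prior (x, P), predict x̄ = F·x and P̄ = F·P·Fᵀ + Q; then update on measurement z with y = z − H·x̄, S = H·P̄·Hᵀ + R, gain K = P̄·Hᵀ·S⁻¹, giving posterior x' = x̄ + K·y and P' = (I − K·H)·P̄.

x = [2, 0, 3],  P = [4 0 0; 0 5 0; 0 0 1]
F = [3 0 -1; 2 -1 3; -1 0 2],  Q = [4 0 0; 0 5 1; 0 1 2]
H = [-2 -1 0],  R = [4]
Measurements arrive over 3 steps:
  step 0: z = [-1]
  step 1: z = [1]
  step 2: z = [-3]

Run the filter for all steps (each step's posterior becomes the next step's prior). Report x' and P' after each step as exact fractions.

step 0: x̄ = F·x = [3, 13, 4]
step 0: P̄ = F·P·Fᵀ + Q = [41 21 -14; 21 35 -1; -14 -1 10]
step 0: y = z − H·x̄ = [18]
step 0: S = H·P̄·Hᵀ + R = [287]
step 0: K = P̄·Hᵀ·S⁻¹ = [-103/287; -11/41; 29/287]
step 0: x' = x̄ + K·y = [-993/287, 335/41, 1670/287]
step 0: P' = (I − K·H)·P̄ = [1158/287 -272/41 -1031/287; -272/41 588/41 278/41; -1031/287 278/41 2029/287]
step 1: x̄ = F·x = [-4649/287, 97/41, 619/41]
step 1: P̄ = F·P·Fᵀ + Q = [19785/287 186/41 -2107/41; 186/41 1716/41 474/41; -2107/41 474/41 1996/41]
step 1: y = z − H·x̄ = [-8332/287]
step 1: S = H·P̄·Hᵀ + R = [97508/287]
step 1: K = P̄·Hᵀ·S⁻¹ = [-10218/24377; -3654/24377; 6545/24377]
step 1: x' = x̄ + K·y = [-98231/24377, 163753/24377, 178023/24377]
step 1: P' = (I − K·H)·P̄ = [225327/24377 -409782/24377 -320659/24377; -409782/24377 834180/24377 615138/24377; -320659/24377 615138/24377 589712/24377]
step 2: x̄ = F·x = [-472716/24377, 173854/24377, 454277/24377]
step 2: P̄ = F·P·Fᵀ + Q = [4639117/24377 -817303/24377 -4100018/24377; -817303/24377 1265173/24377 1151278/24377; -4100018/24377 1151278/24377 3915565/24377]
step 2: y = z − H·x̄ = [-844709/24377]
step 2: S = H·P̄·Hᵀ + R = [16649937/24377]
step 2: K = P̄·Hᵀ·S⁻¹ = [-8460931/16649937; 369433/16649937; 2349586/5549979]
step 2: x' = x̄ + K·y = [-29686469/16649937, 105943913/16649937, 22008917/5549979]
step 2: P' = (I − K·H)·P̄ = [231925684/16649937 -430007644/16649937 -117952528/5549979; -430007644/16649937 858537556/16649937 226506712/5549979; -117952528/5549979 226506712/5549979 70690137/1849993]

step 0: x' = [-993/287, 335/41, 1670/287], P' = [1158/287 -272/41 -1031/287; -272/41 588/41 278/41; -1031/287 278/41 2029/287]
step 1: x' = [-98231/24377, 163753/24377, 178023/24377], P' = [225327/24377 -409782/24377 -320659/24377; -409782/24377 834180/24377 615138/24377; -320659/24377 615138/24377 589712/24377]
step 2: x' = [-29686469/16649937, 105943913/16649937, 22008917/5549979], P' = [231925684/16649937 -430007644/16649937 -117952528/5549979; -430007644/16649937 858537556/16649937 226506712/5549979; -117952528/5549979 226506712/5549979 70690137/1849993]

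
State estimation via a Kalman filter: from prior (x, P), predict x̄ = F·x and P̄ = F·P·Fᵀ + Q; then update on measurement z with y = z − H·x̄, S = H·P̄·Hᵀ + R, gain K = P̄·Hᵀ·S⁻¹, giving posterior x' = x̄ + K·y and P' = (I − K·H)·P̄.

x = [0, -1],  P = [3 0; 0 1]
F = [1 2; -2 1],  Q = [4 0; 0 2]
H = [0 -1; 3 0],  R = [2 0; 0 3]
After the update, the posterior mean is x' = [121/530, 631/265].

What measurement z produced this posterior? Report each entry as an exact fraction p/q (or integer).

z = [-3, 1]

x̄ = F·x = [-2, -1]
P̄ = F·P·Fᵀ + Q = [11 -4; -4 15]
S = H·P̄·Hᵀ + R = [17 12; 12 102]
K = P̄·Hᵀ·S⁻¹ = [2/265 171/530; -231/265 -4/265]
x' − x̄ = [1181/530, 896/265] = K·y
y = (KᵀK)⁻¹·Kᵀ·(x' − x̄) = [-4, 7]
z = y + H·x̄ = [-4, 7] + [1, -6] = [-3, 1]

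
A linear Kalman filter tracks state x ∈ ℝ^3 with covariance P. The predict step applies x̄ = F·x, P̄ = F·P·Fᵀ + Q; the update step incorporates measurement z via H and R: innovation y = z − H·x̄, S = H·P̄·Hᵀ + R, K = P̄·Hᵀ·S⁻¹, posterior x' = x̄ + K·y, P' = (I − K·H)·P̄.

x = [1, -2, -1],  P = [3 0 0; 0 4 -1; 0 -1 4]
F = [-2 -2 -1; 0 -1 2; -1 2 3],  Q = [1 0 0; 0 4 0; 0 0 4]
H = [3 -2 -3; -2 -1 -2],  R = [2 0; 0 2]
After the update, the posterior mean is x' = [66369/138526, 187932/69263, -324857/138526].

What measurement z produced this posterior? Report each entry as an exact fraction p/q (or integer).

x̄ = F·x = [3, 0, -8]
P̄ = F·P·Fᵀ + Q = [29 3 -14; 3 28 15; -14 15 47]
S = H·P̄·Hᵀ + R = [1194 272; 272 294]
K = P̄·Hᵀ·S⁻¹ = [22569/138526 -36429/138526; -2410/69263 -12848/69263; -20295/138526 -19389/138526]
x' − x̄ = [-349209/138526, 187932/69263, 783351/138526] = K·y
y = (KᵀK)⁻¹·Kᵀ·(x' − x̄) = [-30, -9]
z = y + H·x̄ = [-30, -9] + [33, 10] = [3, 1]

z = [3, 1]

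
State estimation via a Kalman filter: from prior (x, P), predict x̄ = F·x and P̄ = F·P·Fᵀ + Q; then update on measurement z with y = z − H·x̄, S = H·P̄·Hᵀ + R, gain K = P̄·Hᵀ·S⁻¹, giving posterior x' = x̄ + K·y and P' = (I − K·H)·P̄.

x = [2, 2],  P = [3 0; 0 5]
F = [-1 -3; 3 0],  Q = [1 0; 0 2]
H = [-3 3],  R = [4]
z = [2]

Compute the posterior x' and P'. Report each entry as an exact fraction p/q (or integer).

x' = [4/217, 162/217]
P' = [3064/217 3006/217; 3006/217 3044/217]

x̄ = F·x = [-8, 6]
P̄ = F·P·Fᵀ + Q = [49 -9; -9 29]
y = z − H·x̄ = [-40]
S = H·P̄·Hᵀ + R = [868]
K = P̄·Hᵀ·S⁻¹ = [-87/434; 57/434]
x' = x̄ + K·y = [4/217, 162/217]
P' = (I − K·H)·P̄ = [3064/217 3006/217; 3006/217 3044/217]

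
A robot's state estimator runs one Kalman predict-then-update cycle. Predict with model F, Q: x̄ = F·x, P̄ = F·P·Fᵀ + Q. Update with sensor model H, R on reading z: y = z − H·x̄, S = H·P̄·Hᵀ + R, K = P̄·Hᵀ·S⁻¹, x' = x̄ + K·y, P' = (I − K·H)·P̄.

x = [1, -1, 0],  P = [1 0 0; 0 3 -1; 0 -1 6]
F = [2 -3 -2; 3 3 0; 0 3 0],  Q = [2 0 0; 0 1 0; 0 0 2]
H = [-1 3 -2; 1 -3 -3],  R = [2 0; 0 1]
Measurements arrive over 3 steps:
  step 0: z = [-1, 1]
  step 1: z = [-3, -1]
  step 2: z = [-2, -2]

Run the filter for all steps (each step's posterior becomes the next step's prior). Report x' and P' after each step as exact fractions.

step 0: x̄ = F·x = [5, 0, -3]
step 0: P̄ = F·P·Fᵀ + Q = [45 -15 -21; -15 37 27; -21 27 29]
step 0: y = z − H·x̄ = [-2, -13]
step 0: S = H·P̄·Hᵀ + R = [178 -396; -396 1342]
step 0: K = P̄·Hᵀ·S⁻¹ = [-87/1865 4113/41030; 333/1865 -4167/41030; -359/1865 -8109/41030]
step 0: x' = x̄ + K·y = [155509/41030, 39519/41030, -1877/41030]
step 0: P' = (I − K·H)·P̄ = [1125189/41030 373749/41030 -57/41030; 373749/41030 128069/41030 -2097/41030; -57/41030 -2097/41030 4781/41030]
step 1: x̄ = F·x = [39243/8206, 292542/20515, 118557/41030]
step 1: P̄ = F·P·Fᵀ + Q = [248973/8206 449019/4103 220491/8206; 449019/4103 9023917/20515 2258181/20515; 220491/8206 2258181/20515 1234681/41030]
step 1: y = z − H·x̄ = [-1445013/41030, 936839/20515]
step 1: S = H·P̄·Hᵀ + R = [91968491/41030 -70886388/20515; -70886388/20515 111283588/20515]
step 1: K = P̄·Hᵀ·S⁻¹ = [171420855/2252298977 -191983515/9009195908; 490069122/2252298977 -1309667271/9009195908; -421114439/2252298977 -1726736373/9009195908]
step 1: x' = x̄ + K·y = [10168233753/9009195908, -374930127/9009195908, 6503013423/9009195908]
step 1: P' = (I − K·H)·P̄ = [33196351449/9009195908 11365321653/9009195908 -235876665/9009195908; 11365321653/9009195908 4747173449/9009195908 -522177141/9009195908; -235876665/9009195908 -522177141/9009195908 1019130377/9009195908]
step 2: x̄ = F·x = [8455231041/9009195908, 14689955439/4504597954, -1124790381/9009195908]
step 2: P̄ = F·P·Fᵀ + Q = [56841907953/9009195908 63452952765/4504597954 28600431723/9009195908; 63452952765/4504597954 138769177436/2252298977 72506227959/4504597954; 28600431723/9009195908 72506227959/4504597954 60742952857/9009195908]
step 2: y = z − H·x̄ = [-99952474171/9009195908, 29145869317/4504597954]
step 2: S = H·P̄·Hᵀ + R = [2926339321589/9009195908 -2166538040679/4504597954; -2166538040679/4504597954 1821353562569/2252298977]
step 2: K = P̄·Hᵀ·S⁻¹ = [9305790883923/141191616532150 -4809684677757/282383233064300; 30172042489773/141191616532150 -40597377824157/282383233064300; -26347932848239/141191616532150 -54158148315999/282383233064300]
step 2: x' = x̄ + K·y = [13706936340681/141191616532150, -5640798180519/141191616532150, 99480997105967/141191616532150]
step 2: P' = (I − K·H)·P̄ = [1012026111714759/282383233064300 345427961235759/282383233064300 -6482695771587/282383233064300; 345427961235759/282383233064300 144693271446959/282383233064300 -16018158426987/282383233064300; -6482695771587/282383233064300 -16018158426987/282383233064300 31909975941791/282383233064300]

step 0: x' = [155509/41030, 39519/41030, -1877/41030], P' = [1125189/41030 373749/41030 -57/41030; 373749/41030 128069/41030 -2097/41030; -57/41030 -2097/41030 4781/41030]
step 1: x' = [10168233753/9009195908, -374930127/9009195908, 6503013423/9009195908], P' = [33196351449/9009195908 11365321653/9009195908 -235876665/9009195908; 11365321653/9009195908 4747173449/9009195908 -522177141/9009195908; -235876665/9009195908 -522177141/9009195908 1019130377/9009195908]
step 2: x' = [13706936340681/141191616532150, -5640798180519/141191616532150, 99480997105967/141191616532150], P' = [1012026111714759/282383233064300 345427961235759/282383233064300 -6482695771587/282383233064300; 345427961235759/282383233064300 144693271446959/282383233064300 -16018158426987/282383233064300; -6482695771587/282383233064300 -16018158426987/282383233064300 31909975941791/282383233064300]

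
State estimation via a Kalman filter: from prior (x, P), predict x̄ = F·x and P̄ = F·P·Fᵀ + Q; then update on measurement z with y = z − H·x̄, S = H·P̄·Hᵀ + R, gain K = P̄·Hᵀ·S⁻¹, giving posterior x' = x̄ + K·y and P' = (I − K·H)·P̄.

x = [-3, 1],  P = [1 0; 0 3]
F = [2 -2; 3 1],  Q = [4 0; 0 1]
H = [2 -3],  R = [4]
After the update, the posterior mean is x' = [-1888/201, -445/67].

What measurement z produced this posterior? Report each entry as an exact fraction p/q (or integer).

z = [1]

x̄ = F·x = [-8, -8]
P̄ = F·P·Fᵀ + Q = [20 0; 0 13]
S = H·P̄·Hᵀ + R = [201]
K = P̄·Hᵀ·S⁻¹ = [40/201; -13/67]
x' − x̄ = [-280/201, 91/67] = K·y
y = (KᵀK)⁻¹·Kᵀ·(x' − x̄) = [-7]
z = y + H·x̄ = [-7] + [8] = [1]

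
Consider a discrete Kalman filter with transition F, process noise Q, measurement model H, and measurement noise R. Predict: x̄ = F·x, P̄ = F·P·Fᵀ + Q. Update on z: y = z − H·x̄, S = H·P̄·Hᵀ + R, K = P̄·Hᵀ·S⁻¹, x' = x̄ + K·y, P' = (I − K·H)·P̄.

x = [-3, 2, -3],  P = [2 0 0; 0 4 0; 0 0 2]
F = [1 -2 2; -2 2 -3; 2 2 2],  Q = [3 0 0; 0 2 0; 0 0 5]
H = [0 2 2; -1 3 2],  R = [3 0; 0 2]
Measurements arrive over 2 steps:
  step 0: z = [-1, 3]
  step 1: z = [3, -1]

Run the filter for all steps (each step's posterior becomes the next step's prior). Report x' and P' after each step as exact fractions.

step 0: x' = [-8792/6563, 26421/6563, -32572/6563], P' = [45974/19689 4348/6563 -1282/6563; 4348/6563 21812/6563 -27044/6563; -1282/6563 -27044/6563 36647/6563]
step 1: x' = [246280579/181775078, -234755719/181775078, 211928246/90887539], P' = [1283663255/545325234 347973467/545325234 -42896878/272662617; 347973467/545325234 1674908915/545325234 -1029100804/272662617; -42896878/272662617 -1029100804/272662617 1393069381/272662617]

step 0: x̄ = F·x = [-13, 19, -8]
step 0: P̄ = F·P·Fᵀ + Q = [29 -32 -4; -32 44 -4; -4 -4 37]
step 0: y = z − H·x̄ = [-23, -51]
step 0: S = H·P̄·Hᵀ + R = [295 444; 444 735]
step 0: K = P̄·Hᵀ·S⁻¹ = [2044/6563 -7267/19689; -3488/6563 3500/6563; 6402/6563 -3278/6563]
step 0: x' = x̄ + K·y = [-8792/6563, 26421/6563, -32572/6563]
step 0: P' = (I − K·H)·P̄ = [45974/19689 4348/6563 -1282/6563; 4348/6563 21812/6563 -27044/6563; -1282/6563 -27044/6563 36647/6563]
step 1: x̄ = F·x = [-126778/6563, 168142/6563, -29886/6563]
step 1: P̄ = F·P·Fᵀ + Q = [1388045/19689 -1719472/19689 220804/19689; -1719472/19689 2297567/19689 -381074/19689; 220804/19689 -381074/19689 408377/19689]
step 1: y = z − H·x̄ = [-256823/6563, -577995/6563]
step 1: S = H·P̄·Hᵀ + R = [2611417/6563 4868502/6563; 4868502/6563 9533254/6563]
step 1: K = P̄·Hᵀ·S⁻¹ = [29131079/90887539 -68555061/181775078; -42588077/90887539 93391677/181775078; 80881906/90887539 -43044462/90887539]
step 1: x' = x̄ + K·y = [246280579/181775078, -234755719/181775078, 211928246/90887539]
step 1: P' = (I − K·H)·P̄ = [1283663255/545325234 347973467/545325234 -42896878/272662617; 347973467/545325234 1674908915/545325234 -1029100804/272662617; -42896878/272662617 -1029100804/272662617 1393069381/272662617]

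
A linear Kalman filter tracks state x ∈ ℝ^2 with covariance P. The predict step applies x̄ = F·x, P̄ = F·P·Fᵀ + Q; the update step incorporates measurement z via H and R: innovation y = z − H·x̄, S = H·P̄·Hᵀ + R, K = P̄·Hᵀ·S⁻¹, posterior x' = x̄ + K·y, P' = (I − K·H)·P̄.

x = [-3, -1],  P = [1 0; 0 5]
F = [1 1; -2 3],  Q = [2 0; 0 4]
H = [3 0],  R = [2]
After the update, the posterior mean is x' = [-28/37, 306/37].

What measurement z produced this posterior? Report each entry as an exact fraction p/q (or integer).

z = [-2]

x̄ = F·x = [-4, 3]
P̄ = F·P·Fᵀ + Q = [8 13; 13 53]
S = H·P̄·Hᵀ + R = [74]
K = P̄·Hᵀ·S⁻¹ = [12/37; 39/74]
x' − x̄ = [120/37, 195/37] = K·y
y = (KᵀK)⁻¹·Kᵀ·(x' − x̄) = [10]
z = y + H·x̄ = [10] + [-12] = [-2]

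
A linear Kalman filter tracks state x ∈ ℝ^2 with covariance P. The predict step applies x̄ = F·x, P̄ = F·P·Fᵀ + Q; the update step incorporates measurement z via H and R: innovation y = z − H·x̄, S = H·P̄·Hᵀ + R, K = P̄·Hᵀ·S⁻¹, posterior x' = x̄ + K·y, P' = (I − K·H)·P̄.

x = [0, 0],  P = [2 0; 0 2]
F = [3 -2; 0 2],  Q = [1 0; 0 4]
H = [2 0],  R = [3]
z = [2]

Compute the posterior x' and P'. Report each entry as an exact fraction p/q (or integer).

x' = [36/37, -32/111]
P' = [27/37 -8/37; -8/37 1076/111]

x̄ = F·x = [0, 0]
P̄ = F·P·Fᵀ + Q = [27 -8; -8 12]
y = z − H·x̄ = [2]
S = H·P̄·Hᵀ + R = [111]
K = P̄·Hᵀ·S⁻¹ = [18/37; -16/111]
x' = x̄ + K·y = [36/37, -32/111]
P' = (I − K·H)·P̄ = [27/37 -8/37; -8/37 1076/111]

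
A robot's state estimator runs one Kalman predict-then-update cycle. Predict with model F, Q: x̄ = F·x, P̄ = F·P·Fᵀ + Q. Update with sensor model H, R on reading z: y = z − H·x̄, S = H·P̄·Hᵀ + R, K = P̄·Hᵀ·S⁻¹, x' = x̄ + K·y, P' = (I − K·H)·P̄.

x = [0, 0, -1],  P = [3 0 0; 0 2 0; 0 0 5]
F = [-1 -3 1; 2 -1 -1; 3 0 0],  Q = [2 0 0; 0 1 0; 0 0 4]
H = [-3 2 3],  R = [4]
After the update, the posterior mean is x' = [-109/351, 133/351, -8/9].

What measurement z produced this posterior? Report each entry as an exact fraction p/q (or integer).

z = [-1]

x̄ = F·x = [-1, 1, 0]
P̄ = F·P·Fᵀ + Q = [28 -5 -9; -5 20 18; -9 18 31]
S = H·P̄·Hᵀ + R = [1053]
K = P̄·Hᵀ·S⁻¹ = [-121/1053; 109/1053; 4/27]
x' − x̄ = [242/351, -218/351, -8/9] = K·y
y = (KᵀK)⁻¹·Kᵀ·(x' − x̄) = [-6]
z = y + H·x̄ = [-6] + [5] = [-1]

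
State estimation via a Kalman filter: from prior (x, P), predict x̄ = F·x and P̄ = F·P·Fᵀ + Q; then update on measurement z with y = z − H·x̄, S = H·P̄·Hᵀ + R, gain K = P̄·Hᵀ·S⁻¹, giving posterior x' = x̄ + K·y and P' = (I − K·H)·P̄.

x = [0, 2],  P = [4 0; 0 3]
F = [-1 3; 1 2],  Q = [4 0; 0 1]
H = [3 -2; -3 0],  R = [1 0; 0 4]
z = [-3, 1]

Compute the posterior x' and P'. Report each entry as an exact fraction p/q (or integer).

x̄ = F·x = [6, 4]
P̄ = F·P·Fᵀ + Q = [35 14; 14 17]
y = z − H·x̄ = [-13, 19]
S = H·P̄·Hᵀ + R = [216 -231; -231 319]
K = P̄·Hᵀ·S⁻¹ = [28/1413 -1631/5181; -650/1413 -2408/5181]
x' = x̄ + K·y = [-3713/15543, 17866/15543]
P' = (I − K·H)·P̄ = [6524/15543 9632/15543; 9632/15543 18023/15543]

x' = [-3713/15543, 17866/15543]
P' = [6524/15543 9632/15543; 9632/15543 18023/15543]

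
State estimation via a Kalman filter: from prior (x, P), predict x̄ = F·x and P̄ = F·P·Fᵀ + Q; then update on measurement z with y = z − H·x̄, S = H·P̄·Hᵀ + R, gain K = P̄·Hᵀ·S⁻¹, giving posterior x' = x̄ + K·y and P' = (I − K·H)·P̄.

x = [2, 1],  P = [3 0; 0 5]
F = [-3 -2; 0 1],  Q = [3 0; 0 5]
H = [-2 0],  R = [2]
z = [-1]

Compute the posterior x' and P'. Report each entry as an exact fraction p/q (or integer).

x' = [42/101, -69/101]
P' = [50/101 -10/101; -10/101 810/101]

x̄ = F·x = [-8, 1]
P̄ = F·P·Fᵀ + Q = [50 -10; -10 10]
y = z − H·x̄ = [-17]
S = H·P̄·Hᵀ + R = [202]
K = P̄·Hᵀ·S⁻¹ = [-50/101; 10/101]
x' = x̄ + K·y = [42/101, -69/101]
P' = (I − K·H)·P̄ = [50/101 -10/101; -10/101 810/101]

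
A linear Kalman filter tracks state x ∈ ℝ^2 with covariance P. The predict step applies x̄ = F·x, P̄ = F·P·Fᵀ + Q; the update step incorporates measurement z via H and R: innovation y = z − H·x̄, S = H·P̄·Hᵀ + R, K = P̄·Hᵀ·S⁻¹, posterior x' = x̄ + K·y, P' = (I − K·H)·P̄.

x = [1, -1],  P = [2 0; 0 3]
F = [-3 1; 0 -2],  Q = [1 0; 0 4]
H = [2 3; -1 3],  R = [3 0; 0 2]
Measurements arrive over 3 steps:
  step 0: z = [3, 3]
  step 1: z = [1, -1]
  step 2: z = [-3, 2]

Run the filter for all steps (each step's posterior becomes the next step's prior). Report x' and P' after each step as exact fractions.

step 0: x' = [-657/6632, 13343/13264], P' = [897/1658 -123/3316; -123/3316 893/6632]
step 1: x' = [12090595/16879391, -2830547/16879391], P' = [8609118/16879391 -576996/16879391; -576996/16879391 2224488/16879391]
step 2: x' = [-70573020180/40980191929, 4909998638/40980191929], P' = [20815374162/40980191929 -1395138156/40980191929; -1395138156/40980191929 5399958724/40980191929]

step 0: x̄ = F·x = [-4, 2]
step 0: P̄ = F·P·Fᵀ + Q = [22 -6; -6 16]
step 0: y = z − H·x̄ = [5, -7]
step 0: S = H·P̄·Hᵀ + R = [163 82; 82 204]
step 0: K = P̄·Hᵀ·S⁻¹ = [1073/3316 -2163/6632; 729/6632 2925/13264]
step 0: x' = x̄ + K·y = [-657/6632, 13343/13264]
step 0: P' = (I − K·H)·P̄ = [897/1658 -123/3316; -123/3316 893/6632]
step 1: x̄ = F·x = [17285/13264, -13343/6632]
step 1: P̄ = F·P·Fᵀ + Q = [41293/6632 -1631/3316; -1631/3316 7525/1658]
step 1: y = z − H·x̄ = [3672/829, 84079/13264]
step 1: S = H·P̄·Hᵀ + R = [52103/829 22316/829; 22316/829 345029/6632]
step 1: K = P̄·Hᵀ·S⁻¹ = [5162416/16879391 -5170053/16879391; 1839824/16879391 3625230/16879391]
step 1: x' = x̄ + K·y = [12090595/16879391, -2830547/16879391]
step 1: P' = (I − K·H)·P̄ = [8609118/16879391 -576996/16879391; -576996/16879391 2224488/16879391]
step 2: x̄ = F·x = [-39102332/16879391, 5661094/16879391]
step 2: P̄ = F·P·Fᵀ + Q = [100047917/16879391 -7910952/16879391; -7910952/16879391 76415516/16879391]
step 2: y = z − H·x̄ = [557011/888389, -22326832/16879391]
step 2: S = H·P̄·Hᵀ + R = [54928319/888389 24416366/888389; 24416366/888389 869012055/16879391]
step 2: K = P̄·Hᵀ·S⁻¹ = [12481777952/40980191929 -12500394315/40980191929; 4469866620/40980191929 8797507164/40980191929]
step 2: x' = x̄ + K·y = [-70573020180/40980191929, 4909998638/40980191929]
step 2: P' = (I − K·H)·P̄ = [20815374162/40980191929 -1395138156/40980191929; -1395138156/40980191929 5399958724/40980191929]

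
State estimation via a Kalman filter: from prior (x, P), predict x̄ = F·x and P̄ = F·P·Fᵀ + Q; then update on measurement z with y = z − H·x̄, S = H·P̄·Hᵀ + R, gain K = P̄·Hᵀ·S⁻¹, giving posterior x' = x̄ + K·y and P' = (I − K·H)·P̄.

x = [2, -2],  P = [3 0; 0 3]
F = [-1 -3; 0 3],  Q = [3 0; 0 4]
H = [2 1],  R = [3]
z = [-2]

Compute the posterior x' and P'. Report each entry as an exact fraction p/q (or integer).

x' = [38/29, -128/29]
P' = [393/58 -669/58; -669/58 1269/58]

x̄ = F·x = [4, -6]
P̄ = F·P·Fᵀ + Q = [33 -27; -27 31]
y = z − H·x̄ = [-4]
S = H·P̄·Hᵀ + R = [58]
K = P̄·Hᵀ·S⁻¹ = [39/58; -23/58]
x' = x̄ + K·y = [38/29, -128/29]
P' = (I − K·H)·P̄ = [393/58 -669/58; -669/58 1269/58]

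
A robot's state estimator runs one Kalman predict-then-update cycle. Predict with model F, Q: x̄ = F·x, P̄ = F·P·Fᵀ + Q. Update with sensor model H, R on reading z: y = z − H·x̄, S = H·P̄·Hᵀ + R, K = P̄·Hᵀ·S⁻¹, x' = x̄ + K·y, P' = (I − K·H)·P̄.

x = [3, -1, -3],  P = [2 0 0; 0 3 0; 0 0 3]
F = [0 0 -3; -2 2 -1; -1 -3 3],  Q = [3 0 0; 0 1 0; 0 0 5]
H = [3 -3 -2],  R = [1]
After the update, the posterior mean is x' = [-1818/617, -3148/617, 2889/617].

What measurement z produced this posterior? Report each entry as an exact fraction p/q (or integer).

z = [-3]

x̄ = F·x = [9, -5, -9]
P̄ = F·P·Fᵀ + Q = [30 9 -27; 9 24 -23; -27 -23 61]
S = H·P̄·Hᵀ + R = [617]
K = P̄·Hᵀ·S⁻¹ = [117/617; 1/617; -134/617]
x' − x̄ = [-7371/617, -63/617, 8442/617] = K·y
y = (KᵀK)⁻¹·Kᵀ·(x' − x̄) = [-63]
z = y + H·x̄ = [-63] + [60] = [-3]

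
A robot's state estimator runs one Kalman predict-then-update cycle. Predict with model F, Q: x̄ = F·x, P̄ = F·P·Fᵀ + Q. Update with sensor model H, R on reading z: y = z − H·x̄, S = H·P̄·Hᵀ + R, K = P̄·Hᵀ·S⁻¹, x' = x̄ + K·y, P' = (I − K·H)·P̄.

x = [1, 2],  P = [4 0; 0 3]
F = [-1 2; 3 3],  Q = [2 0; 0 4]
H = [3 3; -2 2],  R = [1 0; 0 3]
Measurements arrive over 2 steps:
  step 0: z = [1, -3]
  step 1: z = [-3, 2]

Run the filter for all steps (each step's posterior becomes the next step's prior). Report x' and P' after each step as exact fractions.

step 0: x' = [77991/85697, -96879/171394], P' = [18162/85697 -13446/85697; -13446/85697 36471/171394]
step 1: x' = [-547451069/502596795, 42956347/502596795], P' = [99757376/502596795 -72518038/502596795; -72518038/502596795 100429709/502596795]

step 0: x̄ = F·x = [3, 9]
step 0: P̄ = F·P·Fᵀ + Q = [18 6; 6 67]
step 0: y = z − H·x̄ = [-35, -15]
step 0: S = H·P̄·Hᵀ + R = [874 294; 294 295]
step 0: K = P̄·Hᵀ·S⁻¹ = [14148/85697 -21072/85697; 28737/171394 21121/85697]
step 0: x' = x̄ + K·y = [77991/85697, -96879/171394]
step 0: P' = (I − K·H)·P̄ = [18162/85697 -13446/85697; -13446/85697 36471/171394]
step 1: x̄ = F·x = [-174870/85697, 177309/171394]
step 1: P̄ = F·P·Fᵀ + Q = [316282/85697 14589/85697; 14589/85697 856675/171394]
step 1: y = z − H·x̄ = [183/10082, -355655/85697]
step 1: S = H·P̄·Hᵀ + R = [829397/10082 39549/5041; 39549/5041 3118857/85697]
step 1: K = P̄·Hᵀ·S⁻¹ = [27239338/167532265 -114850276/502596795; 27911671/167532265 115298498/502596795]
step 1: x' = x̄ + K·y = [-547451069/502596795, 42956347/502596795]
step 1: P' = (I − K·H)·P̄ = [99757376/502596795 -72518038/502596795; -72518038/502596795 100429709/502596795]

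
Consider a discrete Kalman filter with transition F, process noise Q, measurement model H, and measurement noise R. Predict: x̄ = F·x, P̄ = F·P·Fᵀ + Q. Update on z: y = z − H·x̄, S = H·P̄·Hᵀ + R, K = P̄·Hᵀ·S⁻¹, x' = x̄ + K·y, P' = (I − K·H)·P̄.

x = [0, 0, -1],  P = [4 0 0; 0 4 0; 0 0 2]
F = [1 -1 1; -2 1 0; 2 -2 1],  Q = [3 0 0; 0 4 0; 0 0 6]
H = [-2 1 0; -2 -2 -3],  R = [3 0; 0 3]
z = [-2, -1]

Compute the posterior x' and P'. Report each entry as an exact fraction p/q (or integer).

x̄ = F·x = [-1, 0, -1]
P̄ = F·P·Fᵀ + Q = [13 -12 18; -12 24 -24; 18 -24 40]
y = z − H·x̄ = [-4, -6]
S = H·P̄·Hᵀ + R = [127 160; 160 343]
K = P̄·Hᵀ·S⁻¹ = [-1358/5987 -344/5987; 2928/5987 -528/5987; -1100/5987 -1372/5987]
x' = x̄ + K·y = [1509/5987, -8544/5987, 6645/5987]
P' = (I − K·H)·P̄ = [6963/5987 9852/5987 -10866/5987; 9852/5987 28488/5987 -25032/5987; -10866/5987 -25032/5987 25304/5987]

x' = [1509/5987, -8544/5987, 6645/5987]
P' = [6963/5987 9852/5987 -10866/5987; 9852/5987 28488/5987 -25032/5987; -10866/5987 -25032/5987 25304/5987]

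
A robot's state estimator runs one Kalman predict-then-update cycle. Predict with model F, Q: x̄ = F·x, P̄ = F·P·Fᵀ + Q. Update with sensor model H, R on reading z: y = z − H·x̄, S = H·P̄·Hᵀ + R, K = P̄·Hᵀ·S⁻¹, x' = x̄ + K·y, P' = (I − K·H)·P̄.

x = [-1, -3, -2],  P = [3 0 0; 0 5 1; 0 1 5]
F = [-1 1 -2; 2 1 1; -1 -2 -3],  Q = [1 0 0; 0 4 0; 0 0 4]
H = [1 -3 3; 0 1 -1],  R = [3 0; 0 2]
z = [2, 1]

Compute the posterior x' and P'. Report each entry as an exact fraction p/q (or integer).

x' = [53/58, -1/29, 5/29]
P' = [11589/1276 373/319 -444/319; 373/319 5656/957 1748/319; -444/319 1748/319 1932/319]

x̄ = F·x = [2, -7, 13]
P̄ = F·P·Fᵀ + Q = [25 -12 24; -12 28 -36; 24 -36 84]
y = z − H·x̄ = [-60, 21]
S = H·P̄·Hᵀ + R = [1900 -588; -588 186]
K = P̄·Hᵀ·S⁻¹ = [595/1276 817/638; -13/319 206/957; 36/319 -92/319]
x' = x̄ + K·y = [53/58, -1/29, 5/29]
P' = (I − K·H)·P̄ = [11589/1276 373/319 -444/319; 373/319 5656/957 1748/319; -444/319 1748/319 1932/319]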